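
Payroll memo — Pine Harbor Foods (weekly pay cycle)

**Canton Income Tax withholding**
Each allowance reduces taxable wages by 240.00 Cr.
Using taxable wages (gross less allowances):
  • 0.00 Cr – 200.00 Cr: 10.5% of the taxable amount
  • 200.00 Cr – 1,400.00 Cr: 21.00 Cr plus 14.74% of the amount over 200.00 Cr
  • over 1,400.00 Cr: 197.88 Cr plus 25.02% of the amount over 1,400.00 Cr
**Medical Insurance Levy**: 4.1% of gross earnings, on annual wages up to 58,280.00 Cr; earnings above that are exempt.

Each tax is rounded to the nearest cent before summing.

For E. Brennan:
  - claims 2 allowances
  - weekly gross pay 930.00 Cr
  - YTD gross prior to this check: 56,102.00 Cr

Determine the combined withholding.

Canton Income Tax: taxable = 930.00 Cr − 2×240.00 Cr = 450.00 Cr
  21.00 Cr + 14.74% × (450.00 Cr − 200.00 Cr) = 21.00 Cr + 14.74% × 250.00 Cr = 57.85 Cr
Medical Insurance Levy: 4.1% × 930.00 Cr = 38.13 Cr
Total: 57.85 Cr + 38.13 Cr = 95.98 Cr

95.98 Cr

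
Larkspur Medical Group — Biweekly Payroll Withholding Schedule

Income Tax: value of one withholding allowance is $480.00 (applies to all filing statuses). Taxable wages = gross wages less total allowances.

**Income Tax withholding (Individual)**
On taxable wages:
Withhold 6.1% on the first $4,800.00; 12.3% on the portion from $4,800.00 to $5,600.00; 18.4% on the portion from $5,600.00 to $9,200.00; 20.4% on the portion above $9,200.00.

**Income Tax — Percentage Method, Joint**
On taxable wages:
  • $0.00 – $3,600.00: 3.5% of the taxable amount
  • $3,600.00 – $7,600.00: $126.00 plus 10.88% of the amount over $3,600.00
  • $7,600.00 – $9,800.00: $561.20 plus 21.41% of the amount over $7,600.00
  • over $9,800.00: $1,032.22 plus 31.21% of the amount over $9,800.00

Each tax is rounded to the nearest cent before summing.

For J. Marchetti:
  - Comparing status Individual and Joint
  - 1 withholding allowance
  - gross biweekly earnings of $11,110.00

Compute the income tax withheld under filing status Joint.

$1,291.26

Income Tax (Joint): taxable = $11,110.00 − 1×$480.00 = $10,630.00
  $1,032.22 + 31.21% × ($10,630.00 − $9,800.00) = $1,032.22 + 31.21% × $830.00 = $1,291.26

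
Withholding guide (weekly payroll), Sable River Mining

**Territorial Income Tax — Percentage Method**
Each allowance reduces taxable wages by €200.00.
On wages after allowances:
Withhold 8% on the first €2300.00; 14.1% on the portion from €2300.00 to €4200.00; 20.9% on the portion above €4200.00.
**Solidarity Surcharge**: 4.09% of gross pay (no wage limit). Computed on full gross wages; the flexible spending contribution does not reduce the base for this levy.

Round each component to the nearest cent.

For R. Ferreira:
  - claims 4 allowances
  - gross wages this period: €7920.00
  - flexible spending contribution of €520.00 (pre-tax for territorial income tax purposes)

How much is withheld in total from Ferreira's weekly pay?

€1277.43

Territorial Income Tax: taxable = €7920.00 − €520.00 − 4×€200.00 = €6600.00
  €451.90 + 20.9% × (€6600.00 − €4200.00) = €451.90 + 20.9% × €2400.00 = €953.50
Solidarity Surcharge: 4.09% × €7920.00 = €323.93
Total: €953.50 + €323.93 = €1277.43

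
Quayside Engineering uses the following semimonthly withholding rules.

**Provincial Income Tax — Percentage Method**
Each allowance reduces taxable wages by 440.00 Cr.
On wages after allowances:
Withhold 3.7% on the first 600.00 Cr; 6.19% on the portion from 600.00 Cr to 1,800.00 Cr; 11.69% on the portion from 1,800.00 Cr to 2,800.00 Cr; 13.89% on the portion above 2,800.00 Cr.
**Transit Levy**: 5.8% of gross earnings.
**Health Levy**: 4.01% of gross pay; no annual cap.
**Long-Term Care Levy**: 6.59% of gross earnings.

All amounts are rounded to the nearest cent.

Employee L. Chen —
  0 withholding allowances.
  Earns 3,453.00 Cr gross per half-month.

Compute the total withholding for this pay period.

870.37 Cr

Provincial Income Tax: taxable = 3,453.00 Cr
  213.38 Cr + 13.89% × (3,453.00 Cr − 2,800.00 Cr) = 213.38 Cr + 13.89% × 653.00 Cr = 304.08 Cr
Transit Levy: 5.8% × 3,453.00 Cr = 200.27 Cr
Health Levy: 4.01% × 3,453.00 Cr = 138.47 Cr
Long-Term Care Levy: 6.59% × 3,453.00 Cr = 227.55 Cr
Total: 304.08 Cr + 200.27 Cr + 138.47 Cr + 227.55 Cr = 870.37 Cr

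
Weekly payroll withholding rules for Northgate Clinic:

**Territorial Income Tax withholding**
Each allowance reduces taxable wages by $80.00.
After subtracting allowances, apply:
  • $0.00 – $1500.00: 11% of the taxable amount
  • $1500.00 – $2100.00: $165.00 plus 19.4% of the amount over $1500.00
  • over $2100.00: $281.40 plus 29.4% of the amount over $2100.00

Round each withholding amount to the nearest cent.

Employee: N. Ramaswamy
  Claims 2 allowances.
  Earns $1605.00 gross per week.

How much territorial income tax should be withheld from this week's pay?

Territorial Income Tax: taxable = $1605.00 − 2×$80.00 = $1445.00
  11% × $1445.00 = $158.95

$158.95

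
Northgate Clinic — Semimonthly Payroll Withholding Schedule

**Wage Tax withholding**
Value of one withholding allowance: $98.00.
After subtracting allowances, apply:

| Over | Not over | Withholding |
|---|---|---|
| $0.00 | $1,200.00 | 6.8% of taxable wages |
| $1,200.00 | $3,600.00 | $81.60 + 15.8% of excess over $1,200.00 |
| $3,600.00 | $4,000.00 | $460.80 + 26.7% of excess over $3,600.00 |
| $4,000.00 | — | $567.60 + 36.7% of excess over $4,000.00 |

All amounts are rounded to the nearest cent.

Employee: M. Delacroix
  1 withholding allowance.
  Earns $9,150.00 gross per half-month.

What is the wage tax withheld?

Wage Tax: taxable = $9,150.00 − 1×$98.00 = $9,052.00
  $567.60 + 36.7% × ($9,052.00 − $4,000.00) = $567.60 + 36.7% × $5,052.00 = $2,421.68

$2,421.68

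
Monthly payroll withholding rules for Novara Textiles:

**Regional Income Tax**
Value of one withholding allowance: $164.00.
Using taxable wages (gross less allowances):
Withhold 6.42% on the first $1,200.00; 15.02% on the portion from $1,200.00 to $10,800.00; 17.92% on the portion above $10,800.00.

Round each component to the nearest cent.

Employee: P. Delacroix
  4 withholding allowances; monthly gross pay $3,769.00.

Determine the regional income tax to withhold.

$364.37

Regional Income Tax: taxable = $3,769.00 − 4×$164.00 = $3,113.00
  $77.04 + 15.02% × ($3,113.00 − $1,200.00) = $77.04 + 15.02% × $1,913.00 = $364.37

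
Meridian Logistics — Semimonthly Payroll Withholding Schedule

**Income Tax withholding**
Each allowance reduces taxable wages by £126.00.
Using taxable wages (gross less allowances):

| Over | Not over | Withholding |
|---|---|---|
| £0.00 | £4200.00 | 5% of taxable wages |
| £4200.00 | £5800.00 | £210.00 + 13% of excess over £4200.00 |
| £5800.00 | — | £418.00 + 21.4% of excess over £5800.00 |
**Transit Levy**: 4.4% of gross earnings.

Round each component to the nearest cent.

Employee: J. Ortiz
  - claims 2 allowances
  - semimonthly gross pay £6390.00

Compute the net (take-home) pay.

Income Tax: taxable = £6390.00 − 2×£126.00 = £6138.00
  £418.00 + 21.4% × (£6138.00 − £5800.00) = £418.00 + 21.4% × £338.00 = £490.33
Transit Levy: 4.4% × £6390.00 = £281.16
Total withheld: £490.33 + £281.16 = £771.49
Net pay: £6390.00 − £771.49 = £5618.51

£5618.51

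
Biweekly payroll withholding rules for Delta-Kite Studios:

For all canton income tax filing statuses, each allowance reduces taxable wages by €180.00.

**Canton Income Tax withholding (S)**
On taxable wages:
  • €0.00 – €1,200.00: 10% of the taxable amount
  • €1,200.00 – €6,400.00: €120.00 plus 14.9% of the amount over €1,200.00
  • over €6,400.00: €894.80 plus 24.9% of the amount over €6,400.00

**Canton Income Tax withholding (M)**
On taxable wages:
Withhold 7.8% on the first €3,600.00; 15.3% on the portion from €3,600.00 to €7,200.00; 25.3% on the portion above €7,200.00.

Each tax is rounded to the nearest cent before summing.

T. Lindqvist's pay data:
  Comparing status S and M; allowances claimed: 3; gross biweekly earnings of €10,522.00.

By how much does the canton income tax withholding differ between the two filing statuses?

Canton Income Tax (S): taxable = €10,522.00 − 3×€180.00 = €9,982.00
  €894.80 + 24.9% × (€9,982.00 − €6,400.00) = €894.80 + 24.9% × €3,582.00 = €1,786.72
Canton Income Tax (M): taxable = €10,522.00 − 3×€180.00 = €9,982.00
  €831.60 + 25.3% × (€9,982.00 − €7,200.00) = €831.60 + 25.3% × €2,782.00 = €1,535.45
Difference: |€1,786.72 − €1,535.45| = €251.27 (higher under S)

€251.27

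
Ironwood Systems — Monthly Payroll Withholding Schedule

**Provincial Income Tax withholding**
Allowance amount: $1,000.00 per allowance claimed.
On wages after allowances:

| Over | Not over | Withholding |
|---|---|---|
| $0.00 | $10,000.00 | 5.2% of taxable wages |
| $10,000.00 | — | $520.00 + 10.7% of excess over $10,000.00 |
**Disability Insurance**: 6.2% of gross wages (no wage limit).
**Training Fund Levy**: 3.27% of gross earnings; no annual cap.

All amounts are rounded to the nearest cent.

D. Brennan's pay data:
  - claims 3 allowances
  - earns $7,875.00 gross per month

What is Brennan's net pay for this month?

$6,875.74

Provincial Income Tax: taxable = $7,875.00 − 3×$1,000.00 = $4,875.00
  5.2% × $4,875.00 = $253.50
Disability Insurance: 6.2% × $7,875.00 = $488.25
Training Fund Levy: 3.27% × $7,875.00 = $257.51
Total withheld: $253.50 + $488.25 + $257.51 = $999.26
Net pay: $7,875.00 − $999.26 = $6,875.74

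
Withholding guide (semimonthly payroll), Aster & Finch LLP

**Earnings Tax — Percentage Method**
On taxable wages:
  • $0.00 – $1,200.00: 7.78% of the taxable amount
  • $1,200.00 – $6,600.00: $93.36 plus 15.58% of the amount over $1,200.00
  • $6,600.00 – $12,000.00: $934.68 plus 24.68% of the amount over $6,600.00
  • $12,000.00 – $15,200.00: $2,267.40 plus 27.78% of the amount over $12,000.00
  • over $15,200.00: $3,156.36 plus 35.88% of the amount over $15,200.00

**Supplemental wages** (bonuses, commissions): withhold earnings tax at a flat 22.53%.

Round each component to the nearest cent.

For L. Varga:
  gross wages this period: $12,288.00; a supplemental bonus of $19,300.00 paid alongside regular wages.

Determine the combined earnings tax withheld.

$6,695.70

Earnings Tax: taxable = $12,288.00
  $2,267.40 + 27.78% × ($12,288.00 − $12,000.00) = $2,267.40 + 27.78% × $288.00 = $2,347.41
Supplemental (22.53% flat on bonus): 22.53% × $19,300.00 = $4,348.29
Total earnings tax: $2,347.41 + $4,348.29 = $6,695.70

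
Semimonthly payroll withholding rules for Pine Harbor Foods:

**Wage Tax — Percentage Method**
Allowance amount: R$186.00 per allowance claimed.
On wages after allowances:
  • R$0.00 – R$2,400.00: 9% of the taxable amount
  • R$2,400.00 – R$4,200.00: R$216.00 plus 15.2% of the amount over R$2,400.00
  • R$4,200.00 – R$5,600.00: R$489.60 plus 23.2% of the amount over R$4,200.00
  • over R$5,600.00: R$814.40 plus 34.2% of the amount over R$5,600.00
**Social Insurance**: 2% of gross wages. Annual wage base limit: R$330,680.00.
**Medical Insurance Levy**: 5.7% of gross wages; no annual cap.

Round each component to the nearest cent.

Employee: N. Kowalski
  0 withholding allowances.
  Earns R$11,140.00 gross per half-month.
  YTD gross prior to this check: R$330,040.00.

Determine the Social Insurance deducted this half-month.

Social Insurance: cap R$330,680.00 − YTD R$330,040.00 = R$640.00 subject; 2% × R$640.00 = R$12.80

R$12.80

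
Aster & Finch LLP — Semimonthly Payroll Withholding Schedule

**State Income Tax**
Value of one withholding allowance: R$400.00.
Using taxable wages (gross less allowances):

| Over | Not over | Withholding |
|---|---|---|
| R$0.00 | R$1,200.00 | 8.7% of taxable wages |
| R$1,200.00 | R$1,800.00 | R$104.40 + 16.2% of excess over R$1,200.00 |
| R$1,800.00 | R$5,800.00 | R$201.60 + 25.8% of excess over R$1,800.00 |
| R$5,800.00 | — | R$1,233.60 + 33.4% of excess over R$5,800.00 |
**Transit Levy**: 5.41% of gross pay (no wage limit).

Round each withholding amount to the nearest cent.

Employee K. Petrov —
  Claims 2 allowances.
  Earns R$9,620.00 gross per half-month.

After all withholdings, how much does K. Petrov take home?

R$6,857.28

State Income Tax: taxable = R$9,620.00 − 2×R$400.00 = R$8,820.00
  R$1,233.60 + 33.4% × (R$8,820.00 − R$5,800.00) = R$1,233.60 + 33.4% × R$3,020.00 = R$2,242.28
Transit Levy: 5.41% × R$9,620.00 = R$520.44
Total withheld: R$2,242.28 + R$520.44 = R$2,762.72
Net pay: R$9,620.00 − R$2,762.72 = R$6,857.28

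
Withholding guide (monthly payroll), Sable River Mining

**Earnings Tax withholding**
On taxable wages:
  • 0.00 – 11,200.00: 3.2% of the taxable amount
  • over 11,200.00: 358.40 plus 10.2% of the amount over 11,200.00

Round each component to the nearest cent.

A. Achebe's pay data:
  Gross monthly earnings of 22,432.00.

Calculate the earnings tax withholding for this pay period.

1,504.06

Earnings Tax: taxable = 22,432.00
  358.40 + 10.2% × (22,432.00 − 11,200.00) = 358.40 + 10.2% × 11,232.00 = 1,504.06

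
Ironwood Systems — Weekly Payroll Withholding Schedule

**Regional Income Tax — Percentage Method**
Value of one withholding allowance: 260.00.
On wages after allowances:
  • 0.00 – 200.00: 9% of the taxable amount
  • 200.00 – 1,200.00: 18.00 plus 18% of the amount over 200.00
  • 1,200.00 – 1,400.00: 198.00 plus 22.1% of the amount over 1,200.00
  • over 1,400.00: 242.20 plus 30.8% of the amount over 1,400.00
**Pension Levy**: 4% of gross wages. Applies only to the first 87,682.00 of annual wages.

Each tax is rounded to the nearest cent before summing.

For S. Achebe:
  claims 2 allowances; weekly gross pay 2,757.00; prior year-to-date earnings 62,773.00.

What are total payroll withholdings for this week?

Regional Income Tax: taxable = 2,757.00 − 2×260.00 = 2,237.00
  242.20 + 30.8% × (2,237.00 − 1,400.00) = 242.20 + 30.8% × 837.00 = 500.00
Pension Levy: 4% × 2,757.00 = 110.28
Total: 500.00 + 110.28 = 610.28

610.28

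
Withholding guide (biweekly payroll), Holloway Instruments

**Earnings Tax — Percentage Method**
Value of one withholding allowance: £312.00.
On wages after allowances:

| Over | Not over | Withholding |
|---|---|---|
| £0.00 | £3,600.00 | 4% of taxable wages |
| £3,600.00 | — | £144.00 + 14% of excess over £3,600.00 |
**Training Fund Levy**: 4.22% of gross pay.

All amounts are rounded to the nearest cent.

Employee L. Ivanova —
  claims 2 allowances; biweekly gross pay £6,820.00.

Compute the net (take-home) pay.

Earnings Tax: taxable = £6,820.00 − 2×£312.00 = £6,196.00
  £144.00 + 14% × (£6,196.00 − £3,600.00) = £144.00 + 14% × £2,596.00 = £507.44
Training Fund Levy: 4.22% × £6,820.00 = £287.80
Total withheld: £507.44 + £287.80 = £795.24
Net pay: £6,820.00 − £795.24 = £6,024.76

£6,024.76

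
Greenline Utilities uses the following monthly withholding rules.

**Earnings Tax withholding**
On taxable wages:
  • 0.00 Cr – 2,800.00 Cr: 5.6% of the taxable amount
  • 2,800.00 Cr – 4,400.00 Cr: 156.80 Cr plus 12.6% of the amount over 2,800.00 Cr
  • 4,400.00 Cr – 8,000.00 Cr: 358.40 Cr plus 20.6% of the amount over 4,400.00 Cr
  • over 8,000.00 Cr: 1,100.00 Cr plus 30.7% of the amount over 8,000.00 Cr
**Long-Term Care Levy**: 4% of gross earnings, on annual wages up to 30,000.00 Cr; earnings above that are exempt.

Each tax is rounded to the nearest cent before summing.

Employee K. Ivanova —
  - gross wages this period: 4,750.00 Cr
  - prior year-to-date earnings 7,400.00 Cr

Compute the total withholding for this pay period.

620.50 Cr

Earnings Tax: taxable = 4,750.00 Cr
  358.40 Cr + 20.6% × (4,750.00 Cr − 4,400.00 Cr) = 358.40 Cr + 20.6% × 350.00 Cr = 430.50 Cr
Long-Term Care Levy: 4% × 4,750.00 Cr = 190.00 Cr
Total: 430.50 Cr + 190.00 Cr = 620.50 Cr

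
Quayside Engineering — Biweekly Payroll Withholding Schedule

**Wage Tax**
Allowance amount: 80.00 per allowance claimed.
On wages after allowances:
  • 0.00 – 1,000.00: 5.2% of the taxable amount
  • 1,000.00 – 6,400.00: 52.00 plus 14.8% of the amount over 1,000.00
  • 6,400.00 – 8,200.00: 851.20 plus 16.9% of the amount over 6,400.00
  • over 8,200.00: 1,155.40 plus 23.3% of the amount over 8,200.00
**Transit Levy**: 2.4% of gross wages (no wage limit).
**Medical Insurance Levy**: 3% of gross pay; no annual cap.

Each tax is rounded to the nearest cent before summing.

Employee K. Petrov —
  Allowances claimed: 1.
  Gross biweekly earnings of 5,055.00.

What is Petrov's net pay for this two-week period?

4,141.73

Wage Tax: taxable = 5,055.00 − 1×80.00 = 4,975.00
  52.00 + 14.8% × (4,975.00 − 1,000.00) = 52.00 + 14.8% × 3,975.00 = 640.30
Transit Levy: 2.4% × 5,055.00 = 121.32
Medical Insurance Levy: 3% × 5,055.00 = 151.65
Total withheld: 640.30 + 121.32 + 151.65 = 913.27
Net pay: 5,055.00 − 913.27 = 4,141.73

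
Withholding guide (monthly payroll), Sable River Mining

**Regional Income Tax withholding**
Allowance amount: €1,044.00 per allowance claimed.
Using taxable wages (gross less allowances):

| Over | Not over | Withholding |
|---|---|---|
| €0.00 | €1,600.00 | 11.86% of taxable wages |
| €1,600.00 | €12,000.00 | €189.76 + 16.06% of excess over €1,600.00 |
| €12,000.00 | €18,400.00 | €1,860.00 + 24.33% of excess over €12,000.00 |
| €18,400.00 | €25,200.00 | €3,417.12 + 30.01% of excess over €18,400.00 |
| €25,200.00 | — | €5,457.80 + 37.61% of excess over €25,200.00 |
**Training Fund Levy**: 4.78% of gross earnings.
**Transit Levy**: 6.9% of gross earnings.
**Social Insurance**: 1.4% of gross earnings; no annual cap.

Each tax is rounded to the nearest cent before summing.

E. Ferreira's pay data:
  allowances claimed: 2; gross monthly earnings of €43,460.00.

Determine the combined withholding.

€17,224.66

Regional Income Tax: taxable = €43,460.00 − 2×€1,044.00 = €41,372.00
  €5,457.80 + 37.61% × (€41,372.00 − €25,200.00) = €5,457.80 + 37.61% × €16,172.00 = €11,540.09
Training Fund Levy: 4.78% × €43,460.00 = €2,077.39
Transit Levy: 6.9% × €43,460.00 = €2,998.74
Social Insurance: 1.4% × €43,460.00 = €608.44
Total: €11,540.09 + €2,077.39 + €2,998.74 + €608.44 = €17,224.66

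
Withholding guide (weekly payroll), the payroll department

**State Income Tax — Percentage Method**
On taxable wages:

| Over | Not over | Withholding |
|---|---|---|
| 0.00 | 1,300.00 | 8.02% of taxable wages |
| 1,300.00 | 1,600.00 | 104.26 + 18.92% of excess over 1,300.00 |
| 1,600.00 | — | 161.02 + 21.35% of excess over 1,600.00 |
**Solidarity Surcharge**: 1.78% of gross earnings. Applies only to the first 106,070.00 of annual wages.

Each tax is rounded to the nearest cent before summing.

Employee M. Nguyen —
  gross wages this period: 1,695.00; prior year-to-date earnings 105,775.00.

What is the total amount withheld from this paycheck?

186.55

State Income Tax: taxable = 1,695.00
  161.02 + 21.35% × (1,695.00 − 1,600.00) = 161.02 + 21.35% × 95.00 = 181.30
Solidarity Surcharge: cap 106,070.00 − YTD 105,775.00 = 295.00 subject; 1.78% × 295.00 = 5.25
Total: 181.30 + 5.25 = 186.55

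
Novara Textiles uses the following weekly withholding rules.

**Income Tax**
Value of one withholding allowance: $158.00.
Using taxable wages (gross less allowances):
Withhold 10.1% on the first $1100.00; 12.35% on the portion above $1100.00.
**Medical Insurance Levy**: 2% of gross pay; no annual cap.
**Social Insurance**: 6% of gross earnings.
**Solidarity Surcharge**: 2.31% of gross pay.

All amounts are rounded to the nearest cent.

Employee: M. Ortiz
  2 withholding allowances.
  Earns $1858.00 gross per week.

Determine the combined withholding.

Income Tax: taxable = $1858.00 − 2×$158.00 = $1542.00
  $111.10 + 12.35% × ($1542.00 − $1100.00) = $111.10 + 12.35% × $442.00 = $165.69
Medical Insurance Levy: 2% × $1858.00 = $37.16
Social Insurance: 6% × $1858.00 = $111.48
Solidarity Surcharge: 2.31% × $1858.00 = $42.92
Total: $165.69 + $37.16 + $111.48 + $42.92 = $357.25

$357.25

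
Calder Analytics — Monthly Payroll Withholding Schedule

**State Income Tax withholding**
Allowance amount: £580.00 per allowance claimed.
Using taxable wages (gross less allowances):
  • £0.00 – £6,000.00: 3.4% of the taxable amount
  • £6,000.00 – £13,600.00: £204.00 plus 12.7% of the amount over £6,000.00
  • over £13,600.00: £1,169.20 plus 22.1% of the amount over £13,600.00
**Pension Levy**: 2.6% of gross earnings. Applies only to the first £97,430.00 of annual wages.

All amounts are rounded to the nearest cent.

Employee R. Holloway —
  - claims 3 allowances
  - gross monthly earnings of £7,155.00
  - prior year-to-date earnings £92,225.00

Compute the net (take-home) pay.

State Income Tax: taxable = £7,155.00 − 3×£580.00 = £5,415.00
  3.4% × £5,415.00 = £184.11
Pension Levy: cap £97,430.00 − YTD £92,225.00 = £5,205.00 subject; 2.6% × £5,205.00 = £135.33
Total withheld: £184.11 + £135.33 = £319.44
Net pay: £7,155.00 − £319.44 = £6,835.56

£6,835.56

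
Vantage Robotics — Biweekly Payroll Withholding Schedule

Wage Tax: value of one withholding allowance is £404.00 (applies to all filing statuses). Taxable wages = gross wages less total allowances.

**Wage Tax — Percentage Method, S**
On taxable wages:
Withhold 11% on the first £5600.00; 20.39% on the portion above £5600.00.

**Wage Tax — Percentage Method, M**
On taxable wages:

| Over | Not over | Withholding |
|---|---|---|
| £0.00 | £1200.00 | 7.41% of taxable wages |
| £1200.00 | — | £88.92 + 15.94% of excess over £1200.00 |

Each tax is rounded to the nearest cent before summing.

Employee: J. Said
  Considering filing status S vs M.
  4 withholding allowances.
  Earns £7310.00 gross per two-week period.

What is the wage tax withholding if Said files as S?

£635.17

Wage Tax (S): taxable = £7310.00 − 4×£404.00 = £5694.00
  £616.00 + 20.39% × (£5694.00 − £5600.00) = £616.00 + 20.39% × £94.00 = £635.17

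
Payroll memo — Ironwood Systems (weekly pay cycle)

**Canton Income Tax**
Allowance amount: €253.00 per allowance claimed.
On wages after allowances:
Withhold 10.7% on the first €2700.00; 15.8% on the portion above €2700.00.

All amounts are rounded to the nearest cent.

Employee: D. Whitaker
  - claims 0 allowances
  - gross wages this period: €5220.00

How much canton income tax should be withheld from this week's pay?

Canton Income Tax: taxable = €5220.00
  €288.90 + 15.8% × (€5220.00 − €2700.00) = €288.90 + 15.8% × €2520.00 = €687.06

€687.06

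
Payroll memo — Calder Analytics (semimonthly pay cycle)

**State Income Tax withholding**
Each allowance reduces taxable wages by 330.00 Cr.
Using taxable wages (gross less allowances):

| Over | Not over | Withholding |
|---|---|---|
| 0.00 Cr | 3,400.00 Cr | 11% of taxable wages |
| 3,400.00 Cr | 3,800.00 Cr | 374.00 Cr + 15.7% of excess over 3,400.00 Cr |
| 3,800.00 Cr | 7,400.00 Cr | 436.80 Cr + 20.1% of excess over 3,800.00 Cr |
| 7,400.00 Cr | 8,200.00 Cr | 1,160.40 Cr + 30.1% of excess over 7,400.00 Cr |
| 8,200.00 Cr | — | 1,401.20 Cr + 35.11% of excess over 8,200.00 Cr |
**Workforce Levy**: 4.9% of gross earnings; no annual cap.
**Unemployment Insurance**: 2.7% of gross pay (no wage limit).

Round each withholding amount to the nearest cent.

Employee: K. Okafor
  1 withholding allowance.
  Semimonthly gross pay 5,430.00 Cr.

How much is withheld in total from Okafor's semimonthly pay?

State Income Tax: taxable = 5,430.00 Cr − 1×330.00 Cr = 5,100.00 Cr
  436.80 Cr + 20.1% × (5,100.00 Cr − 3,800.00 Cr) = 436.80 Cr + 20.1% × 1,300.00 Cr = 698.10 Cr
Workforce Levy: 4.9% × 5,430.00 Cr = 266.07 Cr
Unemployment Insurance: 2.7% × 5,430.00 Cr = 146.61 Cr
Total: 698.10 Cr + 266.07 Cr + 146.61 Cr = 1,110.78 Cr

1,110.78 Cr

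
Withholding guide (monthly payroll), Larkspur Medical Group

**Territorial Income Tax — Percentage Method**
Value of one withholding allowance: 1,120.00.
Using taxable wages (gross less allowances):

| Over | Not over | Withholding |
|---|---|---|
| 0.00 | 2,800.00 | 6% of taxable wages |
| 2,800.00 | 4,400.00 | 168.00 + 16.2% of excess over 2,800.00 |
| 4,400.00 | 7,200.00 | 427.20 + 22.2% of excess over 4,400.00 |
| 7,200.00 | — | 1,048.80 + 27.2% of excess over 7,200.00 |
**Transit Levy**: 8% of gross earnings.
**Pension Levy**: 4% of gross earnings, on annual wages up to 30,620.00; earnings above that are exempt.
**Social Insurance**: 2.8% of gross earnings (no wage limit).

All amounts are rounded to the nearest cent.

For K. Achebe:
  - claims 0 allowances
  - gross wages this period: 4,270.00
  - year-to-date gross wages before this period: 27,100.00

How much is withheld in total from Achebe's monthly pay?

1,008.10

Territorial Income Tax: taxable = 4,270.00
  168.00 + 16.2% × (4,270.00 − 2,800.00) = 168.00 + 16.2% × 1,470.00 = 406.14
Transit Levy: 8% × 4,270.00 = 341.60
Pension Levy: cap 30,620.00 − YTD 27,100.00 = 3,520.00 subject; 4% × 3,520.00 = 140.80
Social Insurance: 2.8% × 4,270.00 = 119.56
Total: 406.14 + 341.60 + 140.80 + 119.56 = 1,008.10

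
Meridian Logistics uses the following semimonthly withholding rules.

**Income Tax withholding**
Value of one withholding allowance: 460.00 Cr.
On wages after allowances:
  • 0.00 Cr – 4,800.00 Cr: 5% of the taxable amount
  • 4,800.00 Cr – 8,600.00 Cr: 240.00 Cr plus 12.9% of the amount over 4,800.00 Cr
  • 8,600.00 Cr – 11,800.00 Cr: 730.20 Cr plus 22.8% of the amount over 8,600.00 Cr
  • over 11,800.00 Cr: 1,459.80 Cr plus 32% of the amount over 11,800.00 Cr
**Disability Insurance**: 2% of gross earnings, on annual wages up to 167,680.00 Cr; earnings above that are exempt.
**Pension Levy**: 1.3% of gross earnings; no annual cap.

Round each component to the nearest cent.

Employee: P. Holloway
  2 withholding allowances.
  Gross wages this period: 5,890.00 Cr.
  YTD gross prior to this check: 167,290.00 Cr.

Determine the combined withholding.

346.30 Cr

Income Tax: taxable = 5,890.00 Cr − 2×460.00 Cr = 4,970.00 Cr
  240.00 Cr + 12.9% × (4,970.00 Cr − 4,800.00 Cr) = 240.00 Cr + 12.9% × 170.00 Cr = 261.93 Cr
Disability Insurance: cap 167,680.00 Cr − YTD 167,290.00 Cr = 390.00 Cr subject; 2% × 390.00 Cr = 7.80 Cr
Pension Levy: 1.3% × 5,890.00 Cr = 76.57 Cr
Total: 261.93 Cr + 7.80 Cr + 76.57 Cr = 346.30 Cr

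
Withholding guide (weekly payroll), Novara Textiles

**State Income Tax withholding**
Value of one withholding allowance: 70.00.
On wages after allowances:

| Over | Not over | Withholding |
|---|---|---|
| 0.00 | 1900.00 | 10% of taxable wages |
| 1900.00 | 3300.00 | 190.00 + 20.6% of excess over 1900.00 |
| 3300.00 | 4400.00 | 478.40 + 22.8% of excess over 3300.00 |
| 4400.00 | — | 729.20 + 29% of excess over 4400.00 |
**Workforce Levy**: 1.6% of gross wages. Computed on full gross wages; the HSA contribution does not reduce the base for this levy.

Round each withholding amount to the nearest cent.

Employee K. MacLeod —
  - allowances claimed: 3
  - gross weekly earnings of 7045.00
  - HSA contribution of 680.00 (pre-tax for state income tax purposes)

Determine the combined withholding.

1350.87

State Income Tax: taxable = 7045.00 − 680.00 − 3×70.00 = 6155.00
  729.20 + 29% × (6155.00 − 4400.00) = 729.20 + 29% × 1755.00 = 1238.15
Workforce Levy: 1.6% × 7045.00 = 112.72
Total: 1238.15 + 112.72 = 1350.87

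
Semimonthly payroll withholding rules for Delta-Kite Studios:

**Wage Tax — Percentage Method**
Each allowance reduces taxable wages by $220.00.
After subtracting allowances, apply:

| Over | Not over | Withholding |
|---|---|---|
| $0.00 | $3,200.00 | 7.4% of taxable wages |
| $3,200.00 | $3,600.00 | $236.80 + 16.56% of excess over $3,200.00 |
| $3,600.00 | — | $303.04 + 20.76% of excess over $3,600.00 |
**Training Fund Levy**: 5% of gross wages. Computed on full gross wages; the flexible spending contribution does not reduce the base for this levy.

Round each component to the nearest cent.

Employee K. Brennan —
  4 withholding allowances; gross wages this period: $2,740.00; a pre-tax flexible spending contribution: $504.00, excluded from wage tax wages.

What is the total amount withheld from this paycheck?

$237.34

Wage Tax: taxable = $2,740.00 − $504.00 − 4×$220.00 = $1,356.00
  7.4% × $1,356.00 = $100.34
Training Fund Levy: 5% × $2,740.00 = $137.00
Total: $100.34 + $137.00 = $237.34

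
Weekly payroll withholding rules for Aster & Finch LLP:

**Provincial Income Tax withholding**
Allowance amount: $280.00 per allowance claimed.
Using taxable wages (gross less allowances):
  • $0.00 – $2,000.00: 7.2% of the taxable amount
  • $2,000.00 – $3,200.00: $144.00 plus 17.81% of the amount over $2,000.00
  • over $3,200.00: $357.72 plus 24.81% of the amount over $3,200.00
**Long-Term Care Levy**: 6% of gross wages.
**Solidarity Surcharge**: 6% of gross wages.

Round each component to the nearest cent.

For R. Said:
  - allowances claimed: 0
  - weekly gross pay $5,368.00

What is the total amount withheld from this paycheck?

Provincial Income Tax: taxable = $5,368.00
  $357.72 + 24.81% × ($5,368.00 − $3,200.00) = $357.72 + 24.81% × $2,168.00 = $895.60
Long-Term Care Levy: 6% × $5,368.00 = $322.08
Solidarity Surcharge: 6% × $5,368.00 = $322.08
Total: $895.60 + $322.08 + $322.08 = $1,539.76

$1,539.76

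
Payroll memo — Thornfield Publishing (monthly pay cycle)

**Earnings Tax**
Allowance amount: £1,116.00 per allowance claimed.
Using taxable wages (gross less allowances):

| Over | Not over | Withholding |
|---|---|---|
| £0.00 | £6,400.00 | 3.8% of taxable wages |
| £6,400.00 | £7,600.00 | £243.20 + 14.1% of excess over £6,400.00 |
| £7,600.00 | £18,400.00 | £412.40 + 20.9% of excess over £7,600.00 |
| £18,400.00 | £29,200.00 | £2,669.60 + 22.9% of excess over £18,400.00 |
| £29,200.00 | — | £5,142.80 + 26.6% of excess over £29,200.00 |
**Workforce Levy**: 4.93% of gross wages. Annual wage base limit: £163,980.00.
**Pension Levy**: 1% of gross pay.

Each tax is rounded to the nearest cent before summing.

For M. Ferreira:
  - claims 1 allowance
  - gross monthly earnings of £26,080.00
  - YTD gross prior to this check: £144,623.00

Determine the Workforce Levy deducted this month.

£954.30

Workforce Levy: cap £163,980.00 − YTD £144,623.00 = £19,357.00 subject; 4.93% × £19,357.00 = £954.30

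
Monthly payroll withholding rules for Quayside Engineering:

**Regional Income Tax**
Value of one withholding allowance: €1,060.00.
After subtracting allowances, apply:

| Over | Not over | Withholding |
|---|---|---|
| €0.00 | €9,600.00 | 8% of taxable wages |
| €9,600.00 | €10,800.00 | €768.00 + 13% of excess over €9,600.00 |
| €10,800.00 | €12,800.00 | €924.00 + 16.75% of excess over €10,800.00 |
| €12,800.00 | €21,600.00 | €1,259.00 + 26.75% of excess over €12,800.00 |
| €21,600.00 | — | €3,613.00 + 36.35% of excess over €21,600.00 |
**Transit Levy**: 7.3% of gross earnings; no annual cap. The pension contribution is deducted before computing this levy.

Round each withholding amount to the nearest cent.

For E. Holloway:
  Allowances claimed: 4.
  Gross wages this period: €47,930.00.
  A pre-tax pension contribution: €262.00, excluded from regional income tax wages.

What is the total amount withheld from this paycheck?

€15,027.24

Regional Income Tax: taxable = €47,930.00 − €262.00 − 4×€1,060.00 = €43,428.00
  €3,613.00 + 36.35% × (€43,428.00 − €21,600.00) = €3,613.00 + 36.35% × €21,828.00 = €11,547.48
Transit Levy: 7.3% × €47,668.00 = €3,479.76
Total: €11,547.48 + €3,479.76 = €15,027.24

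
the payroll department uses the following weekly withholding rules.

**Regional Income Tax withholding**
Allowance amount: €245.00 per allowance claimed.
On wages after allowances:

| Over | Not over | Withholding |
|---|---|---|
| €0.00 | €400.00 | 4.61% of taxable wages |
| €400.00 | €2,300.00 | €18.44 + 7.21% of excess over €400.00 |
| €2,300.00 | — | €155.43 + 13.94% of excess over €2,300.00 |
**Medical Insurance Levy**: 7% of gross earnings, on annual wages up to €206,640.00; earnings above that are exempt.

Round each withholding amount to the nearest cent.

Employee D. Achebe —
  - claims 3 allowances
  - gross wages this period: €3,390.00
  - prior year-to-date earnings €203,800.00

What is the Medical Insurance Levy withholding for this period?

€198.80

Medical Insurance Levy: cap €206,640.00 − YTD €203,800.00 = €2,840.00 subject; 7% × €2,840.00 = €198.80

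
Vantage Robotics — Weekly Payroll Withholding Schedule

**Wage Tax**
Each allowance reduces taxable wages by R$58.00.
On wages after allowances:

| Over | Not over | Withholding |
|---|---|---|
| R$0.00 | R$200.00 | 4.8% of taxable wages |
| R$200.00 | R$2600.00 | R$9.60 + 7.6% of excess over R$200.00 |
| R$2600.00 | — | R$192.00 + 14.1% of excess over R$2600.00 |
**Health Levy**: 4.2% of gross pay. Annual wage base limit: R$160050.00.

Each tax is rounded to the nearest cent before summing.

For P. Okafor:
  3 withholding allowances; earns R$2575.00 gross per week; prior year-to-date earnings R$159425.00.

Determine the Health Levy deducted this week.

R$26.25

Health Levy: cap R$160050.00 − YTD R$159425.00 = R$625.00 subject; 4.2% × R$625.00 = R$26.25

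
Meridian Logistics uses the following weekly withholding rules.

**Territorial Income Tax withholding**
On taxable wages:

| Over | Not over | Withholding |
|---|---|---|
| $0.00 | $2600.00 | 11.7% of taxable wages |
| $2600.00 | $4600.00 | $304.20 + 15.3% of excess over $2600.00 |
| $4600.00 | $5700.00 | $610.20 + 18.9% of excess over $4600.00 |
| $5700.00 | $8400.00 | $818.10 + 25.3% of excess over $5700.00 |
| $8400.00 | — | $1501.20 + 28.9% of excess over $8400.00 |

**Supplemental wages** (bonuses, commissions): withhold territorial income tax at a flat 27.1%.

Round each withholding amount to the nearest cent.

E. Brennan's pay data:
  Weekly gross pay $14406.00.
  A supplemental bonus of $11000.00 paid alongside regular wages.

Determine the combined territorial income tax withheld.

$6217.93

Territorial Income Tax: taxable = $14406.00
  $1501.20 + 28.9% × ($14406.00 − $8400.00) = $1501.20 + 28.9% × $6006.00 = $3236.93
Supplemental (27.1% flat on bonus): 27.1% × $11000.00 = $2981.00
Total territorial income tax: $3236.93 + $2981.00 = $6217.93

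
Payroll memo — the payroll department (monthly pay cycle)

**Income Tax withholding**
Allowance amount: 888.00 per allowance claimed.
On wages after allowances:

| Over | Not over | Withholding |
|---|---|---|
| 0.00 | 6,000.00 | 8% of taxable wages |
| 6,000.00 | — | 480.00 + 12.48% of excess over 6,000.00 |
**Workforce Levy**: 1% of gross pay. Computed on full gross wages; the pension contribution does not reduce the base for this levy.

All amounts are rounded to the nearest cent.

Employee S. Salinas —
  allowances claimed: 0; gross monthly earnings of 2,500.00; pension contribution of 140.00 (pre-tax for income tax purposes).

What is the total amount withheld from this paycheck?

213.80

Income Tax: taxable = 2,500.00 − 140.00 = 2,360.00
  8% × 2,360.00 = 188.80
Workforce Levy: 1% × 2,500.00 = 25.00
Total: 188.80 + 25.00 = 213.80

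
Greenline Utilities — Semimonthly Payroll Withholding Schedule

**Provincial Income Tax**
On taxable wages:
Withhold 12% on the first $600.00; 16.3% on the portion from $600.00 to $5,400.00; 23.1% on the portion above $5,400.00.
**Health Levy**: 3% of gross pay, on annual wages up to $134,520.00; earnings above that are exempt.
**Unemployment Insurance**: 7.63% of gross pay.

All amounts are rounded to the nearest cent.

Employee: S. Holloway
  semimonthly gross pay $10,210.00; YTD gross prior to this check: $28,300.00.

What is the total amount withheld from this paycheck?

$3,050.83

Provincial Income Tax: taxable = $10,210.00
  $854.40 + 23.1% × ($10,210.00 − $5,400.00) = $854.40 + 23.1% × $4,810.00 = $1,965.51
Health Levy: 3% × $10,210.00 = $306.30
Unemployment Insurance: 7.63% × $10,210.00 = $779.02
Total: $1,965.51 + $306.30 + $779.02 = $3,050.83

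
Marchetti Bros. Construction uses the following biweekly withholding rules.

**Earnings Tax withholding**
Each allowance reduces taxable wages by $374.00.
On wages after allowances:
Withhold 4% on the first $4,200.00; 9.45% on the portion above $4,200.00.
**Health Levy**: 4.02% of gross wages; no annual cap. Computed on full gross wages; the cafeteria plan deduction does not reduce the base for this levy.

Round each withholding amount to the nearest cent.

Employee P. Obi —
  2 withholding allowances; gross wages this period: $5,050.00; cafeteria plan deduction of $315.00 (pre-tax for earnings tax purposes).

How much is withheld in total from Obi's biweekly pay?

$362.49

Earnings Tax: taxable = $5,050.00 − $315.00 − 2×$374.00 = $3,987.00
  4% × $3,987.00 = $159.48
Health Levy: 4.02% × $5,050.00 = $203.01
Total: $159.48 + $203.01 = $362.49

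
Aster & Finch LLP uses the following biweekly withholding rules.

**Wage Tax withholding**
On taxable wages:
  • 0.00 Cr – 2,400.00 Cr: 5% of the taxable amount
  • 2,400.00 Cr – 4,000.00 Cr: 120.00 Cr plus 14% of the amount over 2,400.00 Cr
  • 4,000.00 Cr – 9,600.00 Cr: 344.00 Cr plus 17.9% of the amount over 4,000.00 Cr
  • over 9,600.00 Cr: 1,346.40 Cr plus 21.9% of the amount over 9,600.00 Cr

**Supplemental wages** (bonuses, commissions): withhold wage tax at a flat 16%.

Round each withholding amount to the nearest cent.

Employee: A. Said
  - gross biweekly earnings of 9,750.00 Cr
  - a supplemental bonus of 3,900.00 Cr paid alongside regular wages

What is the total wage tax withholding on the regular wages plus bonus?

2,003.25 Cr

Wage Tax: taxable = 9,750.00 Cr
  1,346.40 Cr + 21.9% × (9,750.00 Cr − 9,600.00 Cr) = 1,346.40 Cr + 21.9% × 150.00 Cr = 1,379.25 Cr
Supplemental (16% flat on bonus): 16% × 3,900.00 Cr = 624.00 Cr
Total wage tax: 1,379.25 Cr + 624.00 Cr = 2,003.25 Cr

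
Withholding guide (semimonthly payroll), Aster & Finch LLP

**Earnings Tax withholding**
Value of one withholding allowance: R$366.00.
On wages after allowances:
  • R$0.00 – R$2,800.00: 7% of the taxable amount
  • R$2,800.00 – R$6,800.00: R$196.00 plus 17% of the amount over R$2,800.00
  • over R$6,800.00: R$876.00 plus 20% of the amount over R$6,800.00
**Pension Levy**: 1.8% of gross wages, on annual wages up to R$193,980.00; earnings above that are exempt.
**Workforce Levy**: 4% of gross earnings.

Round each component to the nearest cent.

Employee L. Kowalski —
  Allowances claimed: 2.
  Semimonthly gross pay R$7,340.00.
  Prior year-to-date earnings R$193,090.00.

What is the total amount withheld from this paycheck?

Earnings Tax: taxable = R$7,340.00 − 2×R$366.00 = R$6,608.00
  R$196.00 + 17% × (R$6,608.00 − R$2,800.00) = R$196.00 + 17% × R$3,808.00 = R$843.36
Pension Levy: cap R$193,980.00 − YTD R$193,090.00 = R$890.00 subject; 1.8% × R$890.00 = R$16.02
Workforce Levy: 4% × R$7,340.00 = R$293.60
Total: R$843.36 + R$16.02 + R$293.60 = R$1,152.98

R$1,152.98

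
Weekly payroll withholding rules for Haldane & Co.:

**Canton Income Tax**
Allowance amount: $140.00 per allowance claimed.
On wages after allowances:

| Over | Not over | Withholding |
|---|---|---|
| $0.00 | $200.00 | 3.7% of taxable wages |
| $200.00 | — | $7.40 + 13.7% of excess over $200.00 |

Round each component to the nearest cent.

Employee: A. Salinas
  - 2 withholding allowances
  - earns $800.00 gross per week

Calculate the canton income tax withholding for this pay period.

$51.24

Canton Income Tax: taxable = $800.00 − 2×$140.00 = $520.00
  $7.40 + 13.7% × ($520.00 − $200.00) = $7.40 + 13.7% × $320.00 = $51.24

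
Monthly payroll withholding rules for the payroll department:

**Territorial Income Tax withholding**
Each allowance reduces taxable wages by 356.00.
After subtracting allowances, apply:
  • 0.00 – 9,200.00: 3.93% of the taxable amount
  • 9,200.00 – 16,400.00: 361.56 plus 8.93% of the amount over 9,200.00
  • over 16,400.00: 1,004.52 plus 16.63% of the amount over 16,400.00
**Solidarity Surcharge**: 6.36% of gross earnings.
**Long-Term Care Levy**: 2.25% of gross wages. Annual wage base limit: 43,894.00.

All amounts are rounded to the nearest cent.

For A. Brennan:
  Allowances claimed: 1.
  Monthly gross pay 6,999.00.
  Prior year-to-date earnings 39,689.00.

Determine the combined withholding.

800.82

Territorial Income Tax: taxable = 6,999.00 − 1×356.00 = 6,643.00
  3.93% × 6,643.00 = 261.07
Solidarity Surcharge: 6.36% × 6,999.00 = 445.14
Long-Term Care Levy: cap 43,894.00 − YTD 39,689.00 = 4,205.00 subject; 2.25% × 4,205.00 = 94.61
Total: 261.07 + 445.14 + 94.61 = 800.82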